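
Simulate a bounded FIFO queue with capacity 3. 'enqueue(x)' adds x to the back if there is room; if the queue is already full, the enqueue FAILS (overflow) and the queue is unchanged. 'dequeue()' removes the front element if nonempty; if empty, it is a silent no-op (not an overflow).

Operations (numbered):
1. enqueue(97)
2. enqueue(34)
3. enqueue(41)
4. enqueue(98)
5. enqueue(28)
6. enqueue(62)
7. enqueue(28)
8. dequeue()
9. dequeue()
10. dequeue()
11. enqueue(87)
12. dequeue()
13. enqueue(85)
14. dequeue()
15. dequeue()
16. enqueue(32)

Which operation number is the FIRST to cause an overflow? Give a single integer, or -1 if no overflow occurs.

Answer: 4

Derivation:
1. enqueue(97): size=1
2. enqueue(34): size=2
3. enqueue(41): size=3
4. enqueue(98): size=3=cap → OVERFLOW (fail)
5. enqueue(28): size=3=cap → OVERFLOW (fail)
6. enqueue(62): size=3=cap → OVERFLOW (fail)
7. enqueue(28): size=3=cap → OVERFLOW (fail)
8. dequeue(): size=2
9. dequeue(): size=1
10. dequeue(): size=0
11. enqueue(87): size=1
12. dequeue(): size=0
13. enqueue(85): size=1
14. dequeue(): size=0
15. dequeue(): empty, no-op, size=0
16. enqueue(32): size=1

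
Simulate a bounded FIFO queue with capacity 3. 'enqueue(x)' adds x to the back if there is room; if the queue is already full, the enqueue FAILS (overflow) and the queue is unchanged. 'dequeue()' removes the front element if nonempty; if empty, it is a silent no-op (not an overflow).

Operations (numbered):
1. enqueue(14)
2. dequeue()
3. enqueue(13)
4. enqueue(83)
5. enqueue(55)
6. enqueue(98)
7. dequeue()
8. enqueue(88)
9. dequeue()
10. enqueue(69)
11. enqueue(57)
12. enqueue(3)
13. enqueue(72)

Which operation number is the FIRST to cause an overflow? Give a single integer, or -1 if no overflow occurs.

Answer: 6

Derivation:
1. enqueue(14): size=1
2. dequeue(): size=0
3. enqueue(13): size=1
4. enqueue(83): size=2
5. enqueue(55): size=3
6. enqueue(98): size=3=cap → OVERFLOW (fail)
7. dequeue(): size=2
8. enqueue(88): size=3
9. dequeue(): size=2
10. enqueue(69): size=3
11. enqueue(57): size=3=cap → OVERFLOW (fail)
12. enqueue(3): size=3=cap → OVERFLOW (fail)
13. enqueue(72): size=3=cap → OVERFLOW (fail)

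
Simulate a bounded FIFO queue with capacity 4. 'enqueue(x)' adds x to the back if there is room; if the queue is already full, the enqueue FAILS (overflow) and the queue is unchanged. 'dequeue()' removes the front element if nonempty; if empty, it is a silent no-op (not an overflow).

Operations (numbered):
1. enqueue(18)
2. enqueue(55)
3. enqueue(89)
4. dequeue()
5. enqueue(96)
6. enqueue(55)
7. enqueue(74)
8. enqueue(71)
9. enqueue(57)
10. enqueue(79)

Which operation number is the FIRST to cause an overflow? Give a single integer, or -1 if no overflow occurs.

1. enqueue(18): size=1
2. enqueue(55): size=2
3. enqueue(89): size=3
4. dequeue(): size=2
5. enqueue(96): size=3
6. enqueue(55): size=4
7. enqueue(74): size=4=cap → OVERFLOW (fail)
8. enqueue(71): size=4=cap → OVERFLOW (fail)
9. enqueue(57): size=4=cap → OVERFLOW (fail)
10. enqueue(79): size=4=cap → OVERFLOW (fail)

Answer: 7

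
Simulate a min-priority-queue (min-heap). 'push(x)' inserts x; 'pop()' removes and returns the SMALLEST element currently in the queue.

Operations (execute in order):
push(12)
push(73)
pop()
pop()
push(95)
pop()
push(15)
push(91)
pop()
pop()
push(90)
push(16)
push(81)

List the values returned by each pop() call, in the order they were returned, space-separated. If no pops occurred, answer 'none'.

push(12): heap contents = [12]
push(73): heap contents = [12, 73]
pop() → 12: heap contents = [73]
pop() → 73: heap contents = []
push(95): heap contents = [95]
pop() → 95: heap contents = []
push(15): heap contents = [15]
push(91): heap contents = [15, 91]
pop() → 15: heap contents = [91]
pop() → 91: heap contents = []
push(90): heap contents = [90]
push(16): heap contents = [16, 90]
push(81): heap contents = [16, 81, 90]

Answer: 12 73 95 15 91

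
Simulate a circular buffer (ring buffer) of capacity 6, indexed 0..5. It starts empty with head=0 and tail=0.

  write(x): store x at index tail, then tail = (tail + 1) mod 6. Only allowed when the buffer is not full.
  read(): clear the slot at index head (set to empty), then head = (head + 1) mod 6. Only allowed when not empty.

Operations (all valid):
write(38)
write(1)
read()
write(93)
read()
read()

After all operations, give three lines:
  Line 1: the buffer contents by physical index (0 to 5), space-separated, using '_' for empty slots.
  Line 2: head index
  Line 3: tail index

write(38): buf=[38 _ _ _ _ _], head=0, tail=1, size=1
write(1): buf=[38 1 _ _ _ _], head=0, tail=2, size=2
read(): buf=[_ 1 _ _ _ _], head=1, tail=2, size=1
write(93): buf=[_ 1 93 _ _ _], head=1, tail=3, size=2
read(): buf=[_ _ 93 _ _ _], head=2, tail=3, size=1
read(): buf=[_ _ _ _ _ _], head=3, tail=3, size=0

Answer: _ _ _ _ _ _
3
3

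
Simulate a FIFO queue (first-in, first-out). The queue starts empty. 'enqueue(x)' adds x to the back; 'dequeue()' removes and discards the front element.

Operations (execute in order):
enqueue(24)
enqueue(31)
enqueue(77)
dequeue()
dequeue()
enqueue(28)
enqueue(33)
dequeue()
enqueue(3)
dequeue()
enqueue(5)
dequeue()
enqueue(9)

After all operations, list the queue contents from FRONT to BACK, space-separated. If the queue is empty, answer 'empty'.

Answer: 3 5 9

Derivation:
enqueue(24): [24]
enqueue(31): [24, 31]
enqueue(77): [24, 31, 77]
dequeue(): [31, 77]
dequeue(): [77]
enqueue(28): [77, 28]
enqueue(33): [77, 28, 33]
dequeue(): [28, 33]
enqueue(3): [28, 33, 3]
dequeue(): [33, 3]
enqueue(5): [33, 3, 5]
dequeue(): [3, 5]
enqueue(9): [3, 5, 9]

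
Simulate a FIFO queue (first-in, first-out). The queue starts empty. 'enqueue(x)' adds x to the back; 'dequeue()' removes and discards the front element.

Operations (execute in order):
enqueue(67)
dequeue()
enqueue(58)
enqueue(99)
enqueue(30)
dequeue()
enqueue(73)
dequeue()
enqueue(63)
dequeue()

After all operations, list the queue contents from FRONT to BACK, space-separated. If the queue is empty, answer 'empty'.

enqueue(67): [67]
dequeue(): []
enqueue(58): [58]
enqueue(99): [58, 99]
enqueue(30): [58, 99, 30]
dequeue(): [99, 30]
enqueue(73): [99, 30, 73]
dequeue(): [30, 73]
enqueue(63): [30, 73, 63]
dequeue(): [73, 63]

Answer: 73 63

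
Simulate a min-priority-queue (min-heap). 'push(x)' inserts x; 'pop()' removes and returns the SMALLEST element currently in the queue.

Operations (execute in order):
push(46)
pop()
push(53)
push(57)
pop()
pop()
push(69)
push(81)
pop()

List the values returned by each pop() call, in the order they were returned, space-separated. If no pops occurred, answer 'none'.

push(46): heap contents = [46]
pop() → 46: heap contents = []
push(53): heap contents = [53]
push(57): heap contents = [53, 57]
pop() → 53: heap contents = [57]
pop() → 57: heap contents = []
push(69): heap contents = [69]
push(81): heap contents = [69, 81]
pop() → 69: heap contents = [81]

Answer: 46 53 57 69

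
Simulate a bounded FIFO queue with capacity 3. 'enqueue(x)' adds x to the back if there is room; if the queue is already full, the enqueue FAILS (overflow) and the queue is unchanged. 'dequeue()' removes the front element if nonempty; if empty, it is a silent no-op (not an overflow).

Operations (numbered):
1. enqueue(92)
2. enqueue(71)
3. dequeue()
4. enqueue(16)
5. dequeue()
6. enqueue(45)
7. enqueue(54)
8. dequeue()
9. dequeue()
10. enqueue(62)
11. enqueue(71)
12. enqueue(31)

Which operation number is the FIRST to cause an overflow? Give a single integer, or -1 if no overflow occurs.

Answer: 12

Derivation:
1. enqueue(92): size=1
2. enqueue(71): size=2
3. dequeue(): size=1
4. enqueue(16): size=2
5. dequeue(): size=1
6. enqueue(45): size=2
7. enqueue(54): size=3
8. dequeue(): size=2
9. dequeue(): size=1
10. enqueue(62): size=2
11. enqueue(71): size=3
12. enqueue(31): size=3=cap → OVERFLOW (fail)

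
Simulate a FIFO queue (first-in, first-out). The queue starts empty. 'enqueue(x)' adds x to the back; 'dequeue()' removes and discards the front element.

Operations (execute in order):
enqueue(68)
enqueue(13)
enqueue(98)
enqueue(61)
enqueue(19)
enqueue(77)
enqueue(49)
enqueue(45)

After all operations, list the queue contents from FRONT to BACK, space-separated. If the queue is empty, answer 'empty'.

enqueue(68): [68]
enqueue(13): [68, 13]
enqueue(98): [68, 13, 98]
enqueue(61): [68, 13, 98, 61]
enqueue(19): [68, 13, 98, 61, 19]
enqueue(77): [68, 13, 98, 61, 19, 77]
enqueue(49): [68, 13, 98, 61, 19, 77, 49]
enqueue(45): [68, 13, 98, 61, 19, 77, 49, 45]

Answer: 68 13 98 61 19 77 49 45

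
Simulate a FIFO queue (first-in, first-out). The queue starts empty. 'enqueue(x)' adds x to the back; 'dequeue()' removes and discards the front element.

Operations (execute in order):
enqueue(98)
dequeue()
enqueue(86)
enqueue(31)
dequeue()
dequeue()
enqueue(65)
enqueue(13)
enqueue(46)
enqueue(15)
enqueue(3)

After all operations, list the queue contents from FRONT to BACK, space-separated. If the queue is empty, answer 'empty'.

Answer: 65 13 46 15 3

Derivation:
enqueue(98): [98]
dequeue(): []
enqueue(86): [86]
enqueue(31): [86, 31]
dequeue(): [31]
dequeue(): []
enqueue(65): [65]
enqueue(13): [65, 13]
enqueue(46): [65, 13, 46]
enqueue(15): [65, 13, 46, 15]
enqueue(3): [65, 13, 46, 15, 3]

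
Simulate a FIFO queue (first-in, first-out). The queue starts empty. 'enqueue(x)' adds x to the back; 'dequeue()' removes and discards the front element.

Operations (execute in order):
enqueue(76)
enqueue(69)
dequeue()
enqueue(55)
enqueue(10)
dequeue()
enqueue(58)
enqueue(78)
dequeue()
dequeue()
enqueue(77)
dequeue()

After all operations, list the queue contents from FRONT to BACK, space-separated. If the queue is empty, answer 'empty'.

Answer: 78 77

Derivation:
enqueue(76): [76]
enqueue(69): [76, 69]
dequeue(): [69]
enqueue(55): [69, 55]
enqueue(10): [69, 55, 10]
dequeue(): [55, 10]
enqueue(58): [55, 10, 58]
enqueue(78): [55, 10, 58, 78]
dequeue(): [10, 58, 78]
dequeue(): [58, 78]
enqueue(77): [58, 78, 77]
dequeue(): [78, 77]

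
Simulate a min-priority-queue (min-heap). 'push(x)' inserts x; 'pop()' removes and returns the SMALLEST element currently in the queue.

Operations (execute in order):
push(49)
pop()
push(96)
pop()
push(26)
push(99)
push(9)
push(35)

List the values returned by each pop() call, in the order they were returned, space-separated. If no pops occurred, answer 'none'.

push(49): heap contents = [49]
pop() → 49: heap contents = []
push(96): heap contents = [96]
pop() → 96: heap contents = []
push(26): heap contents = [26]
push(99): heap contents = [26, 99]
push(9): heap contents = [9, 26, 99]
push(35): heap contents = [9, 26, 35, 99]

Answer: 49 96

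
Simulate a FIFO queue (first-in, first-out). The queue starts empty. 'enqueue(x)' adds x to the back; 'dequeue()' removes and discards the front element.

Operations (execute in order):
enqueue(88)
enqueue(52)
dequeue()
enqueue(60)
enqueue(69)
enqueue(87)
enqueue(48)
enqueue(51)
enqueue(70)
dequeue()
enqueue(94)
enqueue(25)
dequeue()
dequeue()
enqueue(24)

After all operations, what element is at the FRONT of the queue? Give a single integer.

enqueue(88): queue = [88]
enqueue(52): queue = [88, 52]
dequeue(): queue = [52]
enqueue(60): queue = [52, 60]
enqueue(69): queue = [52, 60, 69]
enqueue(87): queue = [52, 60, 69, 87]
enqueue(48): queue = [52, 60, 69, 87, 48]
enqueue(51): queue = [52, 60, 69, 87, 48, 51]
enqueue(70): queue = [52, 60, 69, 87, 48, 51, 70]
dequeue(): queue = [60, 69, 87, 48, 51, 70]
enqueue(94): queue = [60, 69, 87, 48, 51, 70, 94]
enqueue(25): queue = [60, 69, 87, 48, 51, 70, 94, 25]
dequeue(): queue = [69, 87, 48, 51, 70, 94, 25]
dequeue(): queue = [87, 48, 51, 70, 94, 25]
enqueue(24): queue = [87, 48, 51, 70, 94, 25, 24]

Answer: 87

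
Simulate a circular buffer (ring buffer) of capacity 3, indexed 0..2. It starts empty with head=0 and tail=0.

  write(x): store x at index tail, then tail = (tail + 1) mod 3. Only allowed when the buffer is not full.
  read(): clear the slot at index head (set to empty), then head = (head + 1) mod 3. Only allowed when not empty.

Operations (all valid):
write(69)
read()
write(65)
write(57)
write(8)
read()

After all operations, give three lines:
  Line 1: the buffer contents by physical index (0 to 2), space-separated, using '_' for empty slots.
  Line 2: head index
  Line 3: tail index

write(69): buf=[69 _ _], head=0, tail=1, size=1
read(): buf=[_ _ _], head=1, tail=1, size=0
write(65): buf=[_ 65 _], head=1, tail=2, size=1
write(57): buf=[_ 65 57], head=1, tail=0, size=2
write(8): buf=[8 65 57], head=1, tail=1, size=3
read(): buf=[8 _ 57], head=2, tail=1, size=2

Answer: 8 _ 57
2
1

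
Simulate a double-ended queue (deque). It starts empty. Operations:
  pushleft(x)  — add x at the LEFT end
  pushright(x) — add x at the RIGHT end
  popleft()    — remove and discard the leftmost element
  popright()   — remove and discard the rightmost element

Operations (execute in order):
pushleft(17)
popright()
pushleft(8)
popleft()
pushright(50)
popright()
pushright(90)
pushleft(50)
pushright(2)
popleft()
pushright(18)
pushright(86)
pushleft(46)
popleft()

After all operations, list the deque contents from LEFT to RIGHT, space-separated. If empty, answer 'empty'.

Answer: 90 2 18 86

Derivation:
pushleft(17): [17]
popright(): []
pushleft(8): [8]
popleft(): []
pushright(50): [50]
popright(): []
pushright(90): [90]
pushleft(50): [50, 90]
pushright(2): [50, 90, 2]
popleft(): [90, 2]
pushright(18): [90, 2, 18]
pushright(86): [90, 2, 18, 86]
pushleft(46): [46, 90, 2, 18, 86]
popleft(): [90, 2, 18, 86]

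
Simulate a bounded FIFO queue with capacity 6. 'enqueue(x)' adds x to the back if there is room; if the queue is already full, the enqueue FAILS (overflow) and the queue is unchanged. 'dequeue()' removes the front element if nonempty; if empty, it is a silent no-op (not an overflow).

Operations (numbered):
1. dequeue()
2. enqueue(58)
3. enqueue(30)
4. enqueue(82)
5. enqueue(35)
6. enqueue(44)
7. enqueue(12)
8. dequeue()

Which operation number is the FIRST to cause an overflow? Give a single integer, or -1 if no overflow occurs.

Answer: -1

Derivation:
1. dequeue(): empty, no-op, size=0
2. enqueue(58): size=1
3. enqueue(30): size=2
4. enqueue(82): size=3
5. enqueue(35): size=4
6. enqueue(44): size=5
7. enqueue(12): size=6
8. dequeue(): size=5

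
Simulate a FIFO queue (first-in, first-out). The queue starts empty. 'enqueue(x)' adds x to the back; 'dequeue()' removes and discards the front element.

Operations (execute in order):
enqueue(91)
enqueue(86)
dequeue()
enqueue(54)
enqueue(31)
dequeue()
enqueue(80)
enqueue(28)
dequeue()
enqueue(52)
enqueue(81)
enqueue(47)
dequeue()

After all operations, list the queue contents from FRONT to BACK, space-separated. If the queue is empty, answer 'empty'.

Answer: 80 28 52 81 47

Derivation:
enqueue(91): [91]
enqueue(86): [91, 86]
dequeue(): [86]
enqueue(54): [86, 54]
enqueue(31): [86, 54, 31]
dequeue(): [54, 31]
enqueue(80): [54, 31, 80]
enqueue(28): [54, 31, 80, 28]
dequeue(): [31, 80, 28]
enqueue(52): [31, 80, 28, 52]
enqueue(81): [31, 80, 28, 52, 81]
enqueue(47): [31, 80, 28, 52, 81, 47]
dequeue(): [80, 28, 52, 81, 47]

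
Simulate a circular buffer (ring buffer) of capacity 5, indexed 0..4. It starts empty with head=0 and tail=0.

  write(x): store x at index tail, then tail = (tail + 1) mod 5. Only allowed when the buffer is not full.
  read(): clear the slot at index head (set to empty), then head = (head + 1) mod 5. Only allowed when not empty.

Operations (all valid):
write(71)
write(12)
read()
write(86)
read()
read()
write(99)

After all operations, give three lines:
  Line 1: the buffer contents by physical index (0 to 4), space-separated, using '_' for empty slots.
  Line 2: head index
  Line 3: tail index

write(71): buf=[71 _ _ _ _], head=0, tail=1, size=1
write(12): buf=[71 12 _ _ _], head=0, tail=2, size=2
read(): buf=[_ 12 _ _ _], head=1, tail=2, size=1
write(86): buf=[_ 12 86 _ _], head=1, tail=3, size=2
read(): buf=[_ _ 86 _ _], head=2, tail=3, size=1
read(): buf=[_ _ _ _ _], head=3, tail=3, size=0
write(99): buf=[_ _ _ 99 _], head=3, tail=4, size=1

Answer: _ _ _ 99 _
3
4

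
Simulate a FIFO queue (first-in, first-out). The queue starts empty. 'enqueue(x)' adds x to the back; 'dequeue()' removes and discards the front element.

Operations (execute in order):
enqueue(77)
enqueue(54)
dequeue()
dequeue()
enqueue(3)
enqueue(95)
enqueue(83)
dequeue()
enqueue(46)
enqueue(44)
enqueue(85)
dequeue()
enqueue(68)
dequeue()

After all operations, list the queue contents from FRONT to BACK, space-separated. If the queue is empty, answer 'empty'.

Answer: 46 44 85 68

Derivation:
enqueue(77): [77]
enqueue(54): [77, 54]
dequeue(): [54]
dequeue(): []
enqueue(3): [3]
enqueue(95): [3, 95]
enqueue(83): [3, 95, 83]
dequeue(): [95, 83]
enqueue(46): [95, 83, 46]
enqueue(44): [95, 83, 46, 44]
enqueue(85): [95, 83, 46, 44, 85]
dequeue(): [83, 46, 44, 85]
enqueue(68): [83, 46, 44, 85, 68]
dequeue(): [46, 44, 85, 68]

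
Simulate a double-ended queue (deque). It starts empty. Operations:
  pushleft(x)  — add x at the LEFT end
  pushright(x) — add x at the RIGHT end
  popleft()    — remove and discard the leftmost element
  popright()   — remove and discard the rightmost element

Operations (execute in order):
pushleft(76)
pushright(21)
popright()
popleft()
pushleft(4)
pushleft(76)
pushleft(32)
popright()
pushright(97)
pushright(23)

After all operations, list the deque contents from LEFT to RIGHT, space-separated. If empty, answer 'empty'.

Answer: 32 76 97 23

Derivation:
pushleft(76): [76]
pushright(21): [76, 21]
popright(): [76]
popleft(): []
pushleft(4): [4]
pushleft(76): [76, 4]
pushleft(32): [32, 76, 4]
popright(): [32, 76]
pushright(97): [32, 76, 97]
pushright(23): [32, 76, 97, 23]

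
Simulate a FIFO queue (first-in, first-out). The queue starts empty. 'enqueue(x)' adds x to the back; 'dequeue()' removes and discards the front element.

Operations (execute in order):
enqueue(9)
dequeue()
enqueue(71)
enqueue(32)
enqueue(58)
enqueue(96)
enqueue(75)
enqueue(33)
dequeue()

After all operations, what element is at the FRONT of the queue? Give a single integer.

Answer: 32

Derivation:
enqueue(9): queue = [9]
dequeue(): queue = []
enqueue(71): queue = [71]
enqueue(32): queue = [71, 32]
enqueue(58): queue = [71, 32, 58]
enqueue(96): queue = [71, 32, 58, 96]
enqueue(75): queue = [71, 32, 58, 96, 75]
enqueue(33): queue = [71, 32, 58, 96, 75, 33]
dequeue(): queue = [32, 58, 96, 75, 33]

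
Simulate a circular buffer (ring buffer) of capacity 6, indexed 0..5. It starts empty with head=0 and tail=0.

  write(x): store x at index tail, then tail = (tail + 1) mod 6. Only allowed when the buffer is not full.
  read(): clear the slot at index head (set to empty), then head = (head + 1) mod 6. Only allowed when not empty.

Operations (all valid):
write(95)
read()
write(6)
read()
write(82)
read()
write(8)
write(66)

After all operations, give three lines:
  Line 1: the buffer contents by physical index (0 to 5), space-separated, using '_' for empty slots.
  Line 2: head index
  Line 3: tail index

Answer: _ _ _ 8 66 _
3
5

Derivation:
write(95): buf=[95 _ _ _ _ _], head=0, tail=1, size=1
read(): buf=[_ _ _ _ _ _], head=1, tail=1, size=0
write(6): buf=[_ 6 _ _ _ _], head=1, tail=2, size=1
read(): buf=[_ _ _ _ _ _], head=2, tail=2, size=0
write(82): buf=[_ _ 82 _ _ _], head=2, tail=3, size=1
read(): buf=[_ _ _ _ _ _], head=3, tail=3, size=0
write(8): buf=[_ _ _ 8 _ _], head=3, tail=4, size=1
write(66): buf=[_ _ _ 8 66 _], head=3, tail=5, size=2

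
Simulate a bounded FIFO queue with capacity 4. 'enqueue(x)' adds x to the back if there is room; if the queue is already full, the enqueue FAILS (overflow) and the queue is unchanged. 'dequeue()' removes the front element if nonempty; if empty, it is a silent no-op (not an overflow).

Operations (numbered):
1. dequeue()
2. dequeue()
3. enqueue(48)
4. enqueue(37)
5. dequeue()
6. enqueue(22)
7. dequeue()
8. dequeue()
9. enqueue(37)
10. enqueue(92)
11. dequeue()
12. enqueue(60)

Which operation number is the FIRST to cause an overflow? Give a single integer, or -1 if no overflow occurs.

1. dequeue(): empty, no-op, size=0
2. dequeue(): empty, no-op, size=0
3. enqueue(48): size=1
4. enqueue(37): size=2
5. dequeue(): size=1
6. enqueue(22): size=2
7. dequeue(): size=1
8. dequeue(): size=0
9. enqueue(37): size=1
10. enqueue(92): size=2
11. dequeue(): size=1
12. enqueue(60): size=2

Answer: -1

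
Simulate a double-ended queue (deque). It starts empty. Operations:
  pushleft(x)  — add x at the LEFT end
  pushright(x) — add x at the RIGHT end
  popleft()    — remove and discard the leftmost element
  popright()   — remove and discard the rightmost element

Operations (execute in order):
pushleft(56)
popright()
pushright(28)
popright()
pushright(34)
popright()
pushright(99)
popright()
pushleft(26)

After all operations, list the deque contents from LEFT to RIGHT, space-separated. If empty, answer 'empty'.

Answer: 26

Derivation:
pushleft(56): [56]
popright(): []
pushright(28): [28]
popright(): []
pushright(34): [34]
popright(): []
pushright(99): [99]
popright(): []
pushleft(26): [26]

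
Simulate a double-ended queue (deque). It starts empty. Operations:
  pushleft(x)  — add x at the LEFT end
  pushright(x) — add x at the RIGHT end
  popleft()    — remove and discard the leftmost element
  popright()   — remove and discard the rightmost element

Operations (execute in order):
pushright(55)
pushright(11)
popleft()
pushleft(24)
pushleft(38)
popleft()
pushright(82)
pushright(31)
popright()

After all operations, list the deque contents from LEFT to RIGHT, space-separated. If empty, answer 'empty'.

pushright(55): [55]
pushright(11): [55, 11]
popleft(): [11]
pushleft(24): [24, 11]
pushleft(38): [38, 24, 11]
popleft(): [24, 11]
pushright(82): [24, 11, 82]
pushright(31): [24, 11, 82, 31]
popright(): [24, 11, 82]

Answer: 24 11 82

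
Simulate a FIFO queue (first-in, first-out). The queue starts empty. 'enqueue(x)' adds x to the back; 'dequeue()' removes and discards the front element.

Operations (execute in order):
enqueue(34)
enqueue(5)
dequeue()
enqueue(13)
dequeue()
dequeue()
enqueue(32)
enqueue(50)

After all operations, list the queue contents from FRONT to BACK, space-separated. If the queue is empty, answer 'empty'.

Answer: 32 50

Derivation:
enqueue(34): [34]
enqueue(5): [34, 5]
dequeue(): [5]
enqueue(13): [5, 13]
dequeue(): [13]
dequeue(): []
enqueue(32): [32]
enqueue(50): [32, 50]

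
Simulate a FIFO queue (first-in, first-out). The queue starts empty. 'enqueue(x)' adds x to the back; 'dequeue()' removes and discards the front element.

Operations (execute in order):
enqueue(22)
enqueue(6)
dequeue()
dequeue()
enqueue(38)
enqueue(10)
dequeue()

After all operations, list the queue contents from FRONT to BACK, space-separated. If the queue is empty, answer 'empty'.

enqueue(22): [22]
enqueue(6): [22, 6]
dequeue(): [6]
dequeue(): []
enqueue(38): [38]
enqueue(10): [38, 10]
dequeue(): [10]

Answer: 10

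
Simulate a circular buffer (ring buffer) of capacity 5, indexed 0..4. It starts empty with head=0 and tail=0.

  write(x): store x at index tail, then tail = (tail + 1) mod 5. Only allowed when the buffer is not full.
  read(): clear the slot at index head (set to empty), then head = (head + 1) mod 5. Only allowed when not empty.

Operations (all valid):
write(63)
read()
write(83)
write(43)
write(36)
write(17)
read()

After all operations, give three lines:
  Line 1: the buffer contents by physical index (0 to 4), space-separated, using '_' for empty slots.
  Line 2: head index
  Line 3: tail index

write(63): buf=[63 _ _ _ _], head=0, tail=1, size=1
read(): buf=[_ _ _ _ _], head=1, tail=1, size=0
write(83): buf=[_ 83 _ _ _], head=1, tail=2, size=1
write(43): buf=[_ 83 43 _ _], head=1, tail=3, size=2
write(36): buf=[_ 83 43 36 _], head=1, tail=4, size=3
write(17): buf=[_ 83 43 36 17], head=1, tail=0, size=4
read(): buf=[_ _ 43 36 17], head=2, tail=0, size=3

Answer: _ _ 43 36 17
2
0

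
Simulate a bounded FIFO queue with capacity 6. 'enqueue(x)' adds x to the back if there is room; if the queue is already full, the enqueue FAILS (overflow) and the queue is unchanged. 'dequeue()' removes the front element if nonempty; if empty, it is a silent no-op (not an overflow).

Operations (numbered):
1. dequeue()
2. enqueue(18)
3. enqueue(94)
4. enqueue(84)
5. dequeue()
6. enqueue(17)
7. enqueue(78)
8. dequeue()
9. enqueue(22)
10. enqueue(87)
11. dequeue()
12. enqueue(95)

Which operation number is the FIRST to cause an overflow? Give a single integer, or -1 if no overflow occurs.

Answer: -1

Derivation:
1. dequeue(): empty, no-op, size=0
2. enqueue(18): size=1
3. enqueue(94): size=2
4. enqueue(84): size=3
5. dequeue(): size=2
6. enqueue(17): size=3
7. enqueue(78): size=4
8. dequeue(): size=3
9. enqueue(22): size=4
10. enqueue(87): size=5
11. dequeue(): size=4
12. enqueue(95): size=5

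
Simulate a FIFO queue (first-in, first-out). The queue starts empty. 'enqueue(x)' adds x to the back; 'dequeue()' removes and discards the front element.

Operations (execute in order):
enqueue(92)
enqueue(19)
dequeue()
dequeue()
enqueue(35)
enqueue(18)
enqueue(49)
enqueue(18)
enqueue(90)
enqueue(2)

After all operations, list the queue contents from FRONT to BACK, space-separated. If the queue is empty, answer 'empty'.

Answer: 35 18 49 18 90 2

Derivation:
enqueue(92): [92]
enqueue(19): [92, 19]
dequeue(): [19]
dequeue(): []
enqueue(35): [35]
enqueue(18): [35, 18]
enqueue(49): [35, 18, 49]
enqueue(18): [35, 18, 49, 18]
enqueue(90): [35, 18, 49, 18, 90]
enqueue(2): [35, 18, 49, 18, 90, 2]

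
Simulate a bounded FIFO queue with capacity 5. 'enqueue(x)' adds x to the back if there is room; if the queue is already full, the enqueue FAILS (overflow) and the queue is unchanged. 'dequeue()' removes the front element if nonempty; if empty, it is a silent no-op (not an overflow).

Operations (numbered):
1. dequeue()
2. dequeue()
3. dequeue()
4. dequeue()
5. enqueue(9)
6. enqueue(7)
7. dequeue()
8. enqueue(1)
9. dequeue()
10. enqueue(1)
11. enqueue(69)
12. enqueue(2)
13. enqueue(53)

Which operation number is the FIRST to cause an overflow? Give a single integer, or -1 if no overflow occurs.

1. dequeue(): empty, no-op, size=0
2. dequeue(): empty, no-op, size=0
3. dequeue(): empty, no-op, size=0
4. dequeue(): empty, no-op, size=0
5. enqueue(9): size=1
6. enqueue(7): size=2
7. dequeue(): size=1
8. enqueue(1): size=2
9. dequeue(): size=1
10. enqueue(1): size=2
11. enqueue(69): size=3
12. enqueue(2): size=4
13. enqueue(53): size=5

Answer: -1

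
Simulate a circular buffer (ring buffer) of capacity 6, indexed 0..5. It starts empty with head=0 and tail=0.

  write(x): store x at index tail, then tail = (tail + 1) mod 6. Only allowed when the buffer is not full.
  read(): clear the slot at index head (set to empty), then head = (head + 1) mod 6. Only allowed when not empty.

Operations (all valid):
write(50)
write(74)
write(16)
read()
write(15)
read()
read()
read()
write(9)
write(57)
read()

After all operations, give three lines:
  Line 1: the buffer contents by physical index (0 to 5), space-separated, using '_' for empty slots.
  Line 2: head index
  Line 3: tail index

Answer: _ _ _ _ _ 57
5
0

Derivation:
write(50): buf=[50 _ _ _ _ _], head=0, tail=1, size=1
write(74): buf=[50 74 _ _ _ _], head=0, tail=2, size=2
write(16): buf=[50 74 16 _ _ _], head=0, tail=3, size=3
read(): buf=[_ 74 16 _ _ _], head=1, tail=3, size=2
write(15): buf=[_ 74 16 15 _ _], head=1, tail=4, size=3
read(): buf=[_ _ 16 15 _ _], head=2, tail=4, size=2
read(): buf=[_ _ _ 15 _ _], head=3, tail=4, size=1
read(): buf=[_ _ _ _ _ _], head=4, tail=4, size=0
write(9): buf=[_ _ _ _ 9 _], head=4, tail=5, size=1
write(57): buf=[_ _ _ _ 9 57], head=4, tail=0, size=2
read(): buf=[_ _ _ _ _ 57], head=5, tail=0, size=1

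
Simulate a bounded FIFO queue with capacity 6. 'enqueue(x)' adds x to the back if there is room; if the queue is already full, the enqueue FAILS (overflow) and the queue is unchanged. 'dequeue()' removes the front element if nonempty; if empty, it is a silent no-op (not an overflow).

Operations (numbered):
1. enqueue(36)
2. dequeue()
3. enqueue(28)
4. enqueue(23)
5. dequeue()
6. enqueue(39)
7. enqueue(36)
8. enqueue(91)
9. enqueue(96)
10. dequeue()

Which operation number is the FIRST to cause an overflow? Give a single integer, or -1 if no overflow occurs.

Answer: -1

Derivation:
1. enqueue(36): size=1
2. dequeue(): size=0
3. enqueue(28): size=1
4. enqueue(23): size=2
5. dequeue(): size=1
6. enqueue(39): size=2
7. enqueue(36): size=3
8. enqueue(91): size=4
9. enqueue(96): size=5
10. dequeue(): size=4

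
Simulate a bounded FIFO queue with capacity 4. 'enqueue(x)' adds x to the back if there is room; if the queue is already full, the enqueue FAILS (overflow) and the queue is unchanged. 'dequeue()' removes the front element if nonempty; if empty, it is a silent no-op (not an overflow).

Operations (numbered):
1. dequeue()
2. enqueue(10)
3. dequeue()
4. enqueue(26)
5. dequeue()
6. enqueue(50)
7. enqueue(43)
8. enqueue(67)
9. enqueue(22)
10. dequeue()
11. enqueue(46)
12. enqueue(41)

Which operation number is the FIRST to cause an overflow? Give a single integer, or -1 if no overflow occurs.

Answer: 12

Derivation:
1. dequeue(): empty, no-op, size=0
2. enqueue(10): size=1
3. dequeue(): size=0
4. enqueue(26): size=1
5. dequeue(): size=0
6. enqueue(50): size=1
7. enqueue(43): size=2
8. enqueue(67): size=3
9. enqueue(22): size=4
10. dequeue(): size=3
11. enqueue(46): size=4
12. enqueue(41): size=4=cap → OVERFLOW (fail)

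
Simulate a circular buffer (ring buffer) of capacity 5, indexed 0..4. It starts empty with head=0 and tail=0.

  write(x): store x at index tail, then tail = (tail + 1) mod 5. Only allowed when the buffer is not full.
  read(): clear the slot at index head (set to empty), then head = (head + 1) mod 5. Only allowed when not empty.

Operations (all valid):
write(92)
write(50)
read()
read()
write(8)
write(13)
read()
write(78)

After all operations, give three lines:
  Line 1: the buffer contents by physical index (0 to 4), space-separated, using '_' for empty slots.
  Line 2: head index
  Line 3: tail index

Answer: _ _ _ 13 78
3
0

Derivation:
write(92): buf=[92 _ _ _ _], head=0, tail=1, size=1
write(50): buf=[92 50 _ _ _], head=0, tail=2, size=2
read(): buf=[_ 50 _ _ _], head=1, tail=2, size=1
read(): buf=[_ _ _ _ _], head=2, tail=2, size=0
write(8): buf=[_ _ 8 _ _], head=2, tail=3, size=1
write(13): buf=[_ _ 8 13 _], head=2, tail=4, size=2
read(): buf=[_ _ _ 13 _], head=3, tail=4, size=1
write(78): buf=[_ _ _ 13 78], head=3, tail=0, size=2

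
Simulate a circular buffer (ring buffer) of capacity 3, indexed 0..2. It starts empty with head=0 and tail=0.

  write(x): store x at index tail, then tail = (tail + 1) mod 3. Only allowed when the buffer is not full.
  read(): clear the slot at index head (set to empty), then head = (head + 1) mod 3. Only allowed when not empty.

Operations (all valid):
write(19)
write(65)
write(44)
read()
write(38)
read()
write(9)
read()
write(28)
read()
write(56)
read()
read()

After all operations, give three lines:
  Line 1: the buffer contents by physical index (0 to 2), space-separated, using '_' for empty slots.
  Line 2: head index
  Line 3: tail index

Answer: 56 _ _
0
1

Derivation:
write(19): buf=[19 _ _], head=0, tail=1, size=1
write(65): buf=[19 65 _], head=0, tail=2, size=2
write(44): buf=[19 65 44], head=0, tail=0, size=3
read(): buf=[_ 65 44], head=1, tail=0, size=2
write(38): buf=[38 65 44], head=1, tail=1, size=3
read(): buf=[38 _ 44], head=2, tail=1, size=2
write(9): buf=[38 9 44], head=2, tail=2, size=3
read(): buf=[38 9 _], head=0, tail=2, size=2
write(28): buf=[38 9 28], head=0, tail=0, size=3
read(): buf=[_ 9 28], head=1, tail=0, size=2
write(56): buf=[56 9 28], head=1, tail=1, size=3
read(): buf=[56 _ 28], head=2, tail=1, size=2
read(): buf=[56 _ _], head=0, tail=1, size=1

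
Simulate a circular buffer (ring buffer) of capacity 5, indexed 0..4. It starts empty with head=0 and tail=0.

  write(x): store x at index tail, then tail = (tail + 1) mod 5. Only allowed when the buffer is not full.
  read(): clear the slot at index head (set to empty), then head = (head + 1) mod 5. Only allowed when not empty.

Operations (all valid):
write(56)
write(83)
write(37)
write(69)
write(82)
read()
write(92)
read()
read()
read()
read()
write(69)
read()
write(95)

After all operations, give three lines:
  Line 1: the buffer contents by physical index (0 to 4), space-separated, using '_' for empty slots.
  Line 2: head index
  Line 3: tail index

write(56): buf=[56 _ _ _ _], head=0, tail=1, size=1
write(83): buf=[56 83 _ _ _], head=0, tail=2, size=2
write(37): buf=[56 83 37 _ _], head=0, tail=3, size=3
write(69): buf=[56 83 37 69 _], head=0, tail=4, size=4
write(82): buf=[56 83 37 69 82], head=0, tail=0, size=5
read(): buf=[_ 83 37 69 82], head=1, tail=0, size=4
write(92): buf=[92 83 37 69 82], head=1, tail=1, size=5
read(): buf=[92 _ 37 69 82], head=2, tail=1, size=4
read(): buf=[92 _ _ 69 82], head=3, tail=1, size=3
read(): buf=[92 _ _ _ 82], head=4, tail=1, size=2
read(): buf=[92 _ _ _ _], head=0, tail=1, size=1
write(69): buf=[92 69 _ _ _], head=0, tail=2, size=2
read(): buf=[_ 69 _ _ _], head=1, tail=2, size=1
write(95): buf=[_ 69 95 _ _], head=1, tail=3, size=2

Answer: _ 69 95 _ _
1
3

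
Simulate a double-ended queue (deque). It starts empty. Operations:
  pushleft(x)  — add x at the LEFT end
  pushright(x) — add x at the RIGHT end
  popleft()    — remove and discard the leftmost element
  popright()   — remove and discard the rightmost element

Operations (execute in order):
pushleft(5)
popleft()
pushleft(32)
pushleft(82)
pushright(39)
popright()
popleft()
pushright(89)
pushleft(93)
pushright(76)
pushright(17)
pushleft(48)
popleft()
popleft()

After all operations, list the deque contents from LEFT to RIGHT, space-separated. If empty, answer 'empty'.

Answer: 32 89 76 17

Derivation:
pushleft(5): [5]
popleft(): []
pushleft(32): [32]
pushleft(82): [82, 32]
pushright(39): [82, 32, 39]
popright(): [82, 32]
popleft(): [32]
pushright(89): [32, 89]
pushleft(93): [93, 32, 89]
pushright(76): [93, 32, 89, 76]
pushright(17): [93, 32, 89, 76, 17]
pushleft(48): [48, 93, 32, 89, 76, 17]
popleft(): [93, 32, 89, 76, 17]
popleft(): [32, 89, 76, 17]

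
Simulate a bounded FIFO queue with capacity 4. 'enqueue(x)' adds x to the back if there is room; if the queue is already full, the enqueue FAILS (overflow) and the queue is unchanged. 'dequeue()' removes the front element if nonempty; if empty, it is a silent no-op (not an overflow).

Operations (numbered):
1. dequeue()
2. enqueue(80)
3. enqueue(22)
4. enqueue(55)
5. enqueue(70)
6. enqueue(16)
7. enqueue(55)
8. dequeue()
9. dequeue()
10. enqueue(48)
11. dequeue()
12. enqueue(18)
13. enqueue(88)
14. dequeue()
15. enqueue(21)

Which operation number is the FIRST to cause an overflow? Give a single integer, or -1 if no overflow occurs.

1. dequeue(): empty, no-op, size=0
2. enqueue(80): size=1
3. enqueue(22): size=2
4. enqueue(55): size=3
5. enqueue(70): size=4
6. enqueue(16): size=4=cap → OVERFLOW (fail)
7. enqueue(55): size=4=cap → OVERFLOW (fail)
8. dequeue(): size=3
9. dequeue(): size=2
10. enqueue(48): size=3
11. dequeue(): size=2
12. enqueue(18): size=3
13. enqueue(88): size=4
14. dequeue(): size=3
15. enqueue(21): size=4

Answer: 6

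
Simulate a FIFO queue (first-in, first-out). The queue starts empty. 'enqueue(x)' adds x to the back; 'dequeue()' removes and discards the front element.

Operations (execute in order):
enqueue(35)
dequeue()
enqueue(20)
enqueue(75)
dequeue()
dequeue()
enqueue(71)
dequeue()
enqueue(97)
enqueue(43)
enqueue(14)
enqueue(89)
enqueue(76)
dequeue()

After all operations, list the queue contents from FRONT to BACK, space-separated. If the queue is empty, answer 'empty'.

Answer: 43 14 89 76

Derivation:
enqueue(35): [35]
dequeue(): []
enqueue(20): [20]
enqueue(75): [20, 75]
dequeue(): [75]
dequeue(): []
enqueue(71): [71]
dequeue(): []
enqueue(97): [97]
enqueue(43): [97, 43]
enqueue(14): [97, 43, 14]
enqueue(89): [97, 43, 14, 89]
enqueue(76): [97, 43, 14, 89, 76]
dequeue(): [43, 14, 89, 76]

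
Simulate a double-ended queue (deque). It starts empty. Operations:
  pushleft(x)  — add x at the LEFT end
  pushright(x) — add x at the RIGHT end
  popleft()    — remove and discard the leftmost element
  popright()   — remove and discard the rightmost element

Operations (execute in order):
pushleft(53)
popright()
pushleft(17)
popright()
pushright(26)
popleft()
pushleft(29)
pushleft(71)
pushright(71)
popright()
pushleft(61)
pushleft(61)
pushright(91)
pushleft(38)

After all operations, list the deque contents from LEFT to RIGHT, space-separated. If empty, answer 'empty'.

pushleft(53): [53]
popright(): []
pushleft(17): [17]
popright(): []
pushright(26): [26]
popleft(): []
pushleft(29): [29]
pushleft(71): [71, 29]
pushright(71): [71, 29, 71]
popright(): [71, 29]
pushleft(61): [61, 71, 29]
pushleft(61): [61, 61, 71, 29]
pushright(91): [61, 61, 71, 29, 91]
pushleft(38): [38, 61, 61, 71, 29, 91]

Answer: 38 61 61 71 29 91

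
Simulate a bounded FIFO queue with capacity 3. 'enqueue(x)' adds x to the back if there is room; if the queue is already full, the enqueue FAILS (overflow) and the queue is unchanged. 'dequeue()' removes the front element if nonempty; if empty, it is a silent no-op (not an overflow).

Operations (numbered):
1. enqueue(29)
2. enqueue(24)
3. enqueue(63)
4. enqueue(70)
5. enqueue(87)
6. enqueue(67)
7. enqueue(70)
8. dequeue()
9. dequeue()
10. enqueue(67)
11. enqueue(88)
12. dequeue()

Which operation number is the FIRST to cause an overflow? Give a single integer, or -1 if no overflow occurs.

Answer: 4

Derivation:
1. enqueue(29): size=1
2. enqueue(24): size=2
3. enqueue(63): size=3
4. enqueue(70): size=3=cap → OVERFLOW (fail)
5. enqueue(87): size=3=cap → OVERFLOW (fail)
6. enqueue(67): size=3=cap → OVERFLOW (fail)
7. enqueue(70): size=3=cap → OVERFLOW (fail)
8. dequeue(): size=2
9. dequeue(): size=1
10. enqueue(67): size=2
11. enqueue(88): size=3
12. dequeue(): size=2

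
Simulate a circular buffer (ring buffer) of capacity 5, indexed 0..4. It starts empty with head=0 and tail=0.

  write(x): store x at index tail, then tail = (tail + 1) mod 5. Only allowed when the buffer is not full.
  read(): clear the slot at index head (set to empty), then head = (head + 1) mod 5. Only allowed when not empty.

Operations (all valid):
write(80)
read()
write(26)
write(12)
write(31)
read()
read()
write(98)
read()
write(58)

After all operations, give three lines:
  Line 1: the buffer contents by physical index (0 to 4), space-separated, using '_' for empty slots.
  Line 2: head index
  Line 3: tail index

write(80): buf=[80 _ _ _ _], head=0, tail=1, size=1
read(): buf=[_ _ _ _ _], head=1, tail=1, size=0
write(26): buf=[_ 26 _ _ _], head=1, tail=2, size=1
write(12): buf=[_ 26 12 _ _], head=1, tail=3, size=2
write(31): buf=[_ 26 12 31 _], head=1, tail=4, size=3
read(): buf=[_ _ 12 31 _], head=2, tail=4, size=2
read(): buf=[_ _ _ 31 _], head=3, tail=4, size=1
write(98): buf=[_ _ _ 31 98], head=3, tail=0, size=2
read(): buf=[_ _ _ _ 98], head=4, tail=0, size=1
write(58): buf=[58 _ _ _ 98], head=4, tail=1, size=2

Answer: 58 _ _ _ 98
4
1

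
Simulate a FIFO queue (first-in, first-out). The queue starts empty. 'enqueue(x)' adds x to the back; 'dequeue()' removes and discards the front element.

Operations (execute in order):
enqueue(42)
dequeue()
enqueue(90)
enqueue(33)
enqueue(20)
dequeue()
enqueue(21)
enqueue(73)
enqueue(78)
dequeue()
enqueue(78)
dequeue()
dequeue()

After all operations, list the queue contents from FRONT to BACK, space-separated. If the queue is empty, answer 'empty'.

enqueue(42): [42]
dequeue(): []
enqueue(90): [90]
enqueue(33): [90, 33]
enqueue(20): [90, 33, 20]
dequeue(): [33, 20]
enqueue(21): [33, 20, 21]
enqueue(73): [33, 20, 21, 73]
enqueue(78): [33, 20, 21, 73, 78]
dequeue(): [20, 21, 73, 78]
enqueue(78): [20, 21, 73, 78, 78]
dequeue(): [21, 73, 78, 78]
dequeue(): [73, 78, 78]

Answer: 73 78 78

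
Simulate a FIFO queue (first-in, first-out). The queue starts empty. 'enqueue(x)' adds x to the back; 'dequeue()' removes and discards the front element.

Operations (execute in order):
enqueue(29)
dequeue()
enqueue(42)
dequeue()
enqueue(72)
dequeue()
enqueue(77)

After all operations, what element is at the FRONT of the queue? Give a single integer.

Answer: 77

Derivation:
enqueue(29): queue = [29]
dequeue(): queue = []
enqueue(42): queue = [42]
dequeue(): queue = []
enqueue(72): queue = [72]
dequeue(): queue = []
enqueue(77): queue = [77]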